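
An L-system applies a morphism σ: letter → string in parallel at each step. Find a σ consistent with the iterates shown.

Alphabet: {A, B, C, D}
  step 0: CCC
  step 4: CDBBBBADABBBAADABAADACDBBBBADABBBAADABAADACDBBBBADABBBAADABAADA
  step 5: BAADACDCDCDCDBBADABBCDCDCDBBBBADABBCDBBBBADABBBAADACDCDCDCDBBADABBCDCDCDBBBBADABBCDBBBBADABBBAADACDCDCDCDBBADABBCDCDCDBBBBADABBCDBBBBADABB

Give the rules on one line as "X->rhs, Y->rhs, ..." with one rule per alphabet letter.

  step 4 ⇒ step 5: CDBBBBADABBBAADABAADACDBBBBADABBBAADABAADACDBBBBADABBBAADABAADA ⇒ BA·ADA·CD·CD·CD·CD·BB·ADA·BB·CD·CD·CD·BB·BB·ADA·BB·CD·BB·BB·ADA·BB·BA·ADA·CD·CD·CD·CD·BB·ADA·BB·CD·CD·CD·BB·BB·ADA·BB·CD·BB·BB·ADA·BB·BA·ADA·CD·CD·CD·CD·BB·ADA·BB·CD·CD·CD·BB·BB·ADA·BB·CD·BB·BB·ADA·BB
    A ↦ BB
    B ↦ CD
    C ↦ BA
    D ↦ ADA

A->BB, B->CD, C->BA, D->ADA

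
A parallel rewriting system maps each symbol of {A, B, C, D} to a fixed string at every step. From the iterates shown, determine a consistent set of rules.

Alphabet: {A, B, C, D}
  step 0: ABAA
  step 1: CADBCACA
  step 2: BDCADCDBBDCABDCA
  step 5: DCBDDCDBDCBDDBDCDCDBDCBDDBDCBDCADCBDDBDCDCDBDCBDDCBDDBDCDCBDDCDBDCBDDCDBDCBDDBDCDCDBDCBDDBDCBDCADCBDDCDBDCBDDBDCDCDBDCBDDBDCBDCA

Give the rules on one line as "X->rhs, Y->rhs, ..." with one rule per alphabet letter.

  step 1 ⇒ step 2: CADBCACA ⇒ BD·CA·DC·DB·BD·CA·BD·CA
    A ↦ CA
    B ↦ DB
    C ↦ BD
    D ↦ DC

A->CA, B->DB, C->BD, D->DC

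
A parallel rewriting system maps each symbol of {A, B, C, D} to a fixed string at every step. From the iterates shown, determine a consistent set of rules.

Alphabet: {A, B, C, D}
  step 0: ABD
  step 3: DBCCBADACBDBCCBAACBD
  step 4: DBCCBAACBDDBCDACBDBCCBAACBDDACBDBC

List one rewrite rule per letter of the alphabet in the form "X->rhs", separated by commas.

A->D, B->CB, C->A, D->DBC

  step 3 ⇒ step 4: DBCCBADACBDBCCBAACBD ⇒ DBC·CB·A·A·CB·D·DBC·D·A·CB·DBC·CB·A·A·CB·D·D·A·CB·DBC
    A ↦ D
    B ↦ CB
    C ↦ A
    D ↦ DBC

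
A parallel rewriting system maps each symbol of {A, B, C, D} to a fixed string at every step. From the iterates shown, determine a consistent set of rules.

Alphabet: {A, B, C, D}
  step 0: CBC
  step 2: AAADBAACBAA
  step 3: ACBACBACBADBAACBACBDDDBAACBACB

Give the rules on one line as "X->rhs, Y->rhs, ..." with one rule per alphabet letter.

  step 2 ⇒ step 3: AAADBAACBAA ⇒ ACB·ACB·ACB·A·DBA·ACB·ACB·DD·DBA·ACB·ACB
    A ↦ ACB
    B ↦ DBA
    C ↦ DD
    D ↦ A

A->ACB, B->DBA, C->DD, D->A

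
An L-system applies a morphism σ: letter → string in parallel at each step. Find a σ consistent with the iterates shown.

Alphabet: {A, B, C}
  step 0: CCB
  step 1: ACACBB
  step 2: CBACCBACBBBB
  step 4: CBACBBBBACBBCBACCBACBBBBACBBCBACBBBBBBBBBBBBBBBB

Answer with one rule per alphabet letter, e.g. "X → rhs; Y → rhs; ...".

  step 1 ⇒ step 2: ACACBB ⇒ CB·AC·CB·AC·BB·BB
    A ↦ CB
    B ↦ BB
    C ↦ AC

A->CB, B->BB, C->AC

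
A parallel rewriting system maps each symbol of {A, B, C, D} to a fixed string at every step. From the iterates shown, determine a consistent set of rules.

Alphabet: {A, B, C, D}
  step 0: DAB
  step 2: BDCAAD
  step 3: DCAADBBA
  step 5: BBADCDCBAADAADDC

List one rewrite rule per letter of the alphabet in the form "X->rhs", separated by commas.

A->B, B->DC, C->AD, D->A

  step 2 ⇒ step 3: BDCAAD ⇒ DC·A·AD·B·B·A
    A ↦ B
    B ↦ DC
    C ↦ AD
    D ↦ A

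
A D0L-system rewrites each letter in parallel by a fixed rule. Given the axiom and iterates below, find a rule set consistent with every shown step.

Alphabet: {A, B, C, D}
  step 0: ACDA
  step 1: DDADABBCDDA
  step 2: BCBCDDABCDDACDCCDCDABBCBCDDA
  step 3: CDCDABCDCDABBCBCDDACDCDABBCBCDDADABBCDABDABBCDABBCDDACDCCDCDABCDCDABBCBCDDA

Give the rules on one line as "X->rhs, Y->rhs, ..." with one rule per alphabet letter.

  step 2 ⇒ step 3: BCBCDDABCDDACDCCDCDABBCBCDDA ⇒ CDC·DAB·CDC·DAB·BC·BC·DDA·CDC·DAB·BC·BC·DDA·DAB·BC·DAB·DAB·BC·DAB·BC·DDA·CDC·CDC·DAB·CDC·DAB·BC·BC·DDA
    A ↦ DDA
    B ↦ CDC
    C ↦ DAB
    D ↦ BC

A->DDA, B->CDC, C->DAB, D->BC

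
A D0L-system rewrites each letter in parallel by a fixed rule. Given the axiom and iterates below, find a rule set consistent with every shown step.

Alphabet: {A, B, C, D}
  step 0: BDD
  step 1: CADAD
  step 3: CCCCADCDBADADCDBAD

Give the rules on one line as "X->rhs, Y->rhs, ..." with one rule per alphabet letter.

A->DB, B->C, C->CC, D->AD

  step 0 ⇒ step 1: BDD ⇒ C·AD·AD
    B ↦ C
    D ↦ AD
    A ↦ DB  (constrained at step 1)
    C ↦ CC  (constrained at step 1)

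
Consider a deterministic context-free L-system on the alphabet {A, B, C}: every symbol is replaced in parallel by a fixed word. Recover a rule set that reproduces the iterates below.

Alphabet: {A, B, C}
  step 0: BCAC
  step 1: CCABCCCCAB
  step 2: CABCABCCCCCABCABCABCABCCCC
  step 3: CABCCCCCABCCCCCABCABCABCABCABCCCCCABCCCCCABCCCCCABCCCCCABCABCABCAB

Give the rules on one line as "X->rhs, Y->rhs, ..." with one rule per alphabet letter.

A->CCC, B->C, C->CAB

  step 2 ⇒ step 3: CABCABCCCCCABCABCABCABCCCC ⇒ CAB·CCC·C·CAB·CCC·C·CAB·CAB·CAB·CAB·CAB·CCC·C·CAB·CCC·C·CAB·CCC·C·CAB·CCC·C·CAB·CAB·CAB·CAB
    A ↦ CCC
    B ↦ C
    C ↦ CAB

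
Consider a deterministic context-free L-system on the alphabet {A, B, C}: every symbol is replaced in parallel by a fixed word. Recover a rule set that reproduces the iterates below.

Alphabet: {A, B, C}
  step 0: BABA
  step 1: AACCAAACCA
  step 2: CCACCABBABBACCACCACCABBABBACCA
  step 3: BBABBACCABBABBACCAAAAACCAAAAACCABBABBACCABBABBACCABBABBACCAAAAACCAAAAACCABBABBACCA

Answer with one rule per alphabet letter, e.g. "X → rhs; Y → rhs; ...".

A->CCA, B->AA, C->BBA

  step 2 ⇒ step 3: CCACCABBABBACCACCACCABBABBACCA ⇒ BBA·BBA·CCA·BBA·BBA·CCA·AA·AA·CCA·AA·AA·CCA·BBA·BBA·CCA·BBA·BBA·CCA·BBA·BBA·CCA·AA·AA·CCA·AA·AA·CCA·BBA·BBA·CCA
    A ↦ CCA
    B ↦ AA
    C ↦ BBA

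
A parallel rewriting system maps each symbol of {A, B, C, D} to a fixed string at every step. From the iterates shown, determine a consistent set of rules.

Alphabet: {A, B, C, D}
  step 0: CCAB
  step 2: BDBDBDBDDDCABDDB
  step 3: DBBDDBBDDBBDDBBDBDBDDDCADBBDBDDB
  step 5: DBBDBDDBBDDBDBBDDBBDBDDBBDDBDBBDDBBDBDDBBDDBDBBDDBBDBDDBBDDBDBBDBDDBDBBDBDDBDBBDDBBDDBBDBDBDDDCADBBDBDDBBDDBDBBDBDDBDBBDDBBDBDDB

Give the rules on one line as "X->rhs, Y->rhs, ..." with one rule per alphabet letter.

  step 2 ⇒ step 3: BDBDBDBDDDCABDDB ⇒ DB·BD·DB·BD·DB·BD·DB·BD·BD·BD·DD·CA·DB·BD·BD·DB
    A ↦ CA
    B ↦ DB
    C ↦ DD
    D ↦ BD

A->CA, B->DB, C->DD, D->BD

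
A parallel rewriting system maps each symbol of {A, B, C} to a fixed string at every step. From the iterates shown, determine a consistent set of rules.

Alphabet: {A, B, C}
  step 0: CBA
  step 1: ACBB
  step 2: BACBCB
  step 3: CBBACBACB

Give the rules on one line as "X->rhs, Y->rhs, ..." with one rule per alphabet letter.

A->B, B->CB, C->A

  step 2 ⇒ step 3: BACBCB ⇒ CB·B·A·CB·A·CB
    A ↦ B
    B ↦ CB
    C ↦ A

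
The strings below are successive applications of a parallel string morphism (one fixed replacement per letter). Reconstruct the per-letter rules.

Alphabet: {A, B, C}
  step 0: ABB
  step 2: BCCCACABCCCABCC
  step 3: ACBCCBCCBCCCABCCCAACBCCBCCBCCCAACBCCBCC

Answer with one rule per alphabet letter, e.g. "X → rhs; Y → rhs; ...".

A->CA, B->AC, C->BCC

  step 2 ⇒ step 3: BCCCACABCCCABCC ⇒ AC·BCC·BCC·BCC·CA·BCC·CA·AC·BCC·BCC·BCC·CA·AC·BCC·BCC
    A ↦ CA
    B ↦ AC
    C ↦ BCC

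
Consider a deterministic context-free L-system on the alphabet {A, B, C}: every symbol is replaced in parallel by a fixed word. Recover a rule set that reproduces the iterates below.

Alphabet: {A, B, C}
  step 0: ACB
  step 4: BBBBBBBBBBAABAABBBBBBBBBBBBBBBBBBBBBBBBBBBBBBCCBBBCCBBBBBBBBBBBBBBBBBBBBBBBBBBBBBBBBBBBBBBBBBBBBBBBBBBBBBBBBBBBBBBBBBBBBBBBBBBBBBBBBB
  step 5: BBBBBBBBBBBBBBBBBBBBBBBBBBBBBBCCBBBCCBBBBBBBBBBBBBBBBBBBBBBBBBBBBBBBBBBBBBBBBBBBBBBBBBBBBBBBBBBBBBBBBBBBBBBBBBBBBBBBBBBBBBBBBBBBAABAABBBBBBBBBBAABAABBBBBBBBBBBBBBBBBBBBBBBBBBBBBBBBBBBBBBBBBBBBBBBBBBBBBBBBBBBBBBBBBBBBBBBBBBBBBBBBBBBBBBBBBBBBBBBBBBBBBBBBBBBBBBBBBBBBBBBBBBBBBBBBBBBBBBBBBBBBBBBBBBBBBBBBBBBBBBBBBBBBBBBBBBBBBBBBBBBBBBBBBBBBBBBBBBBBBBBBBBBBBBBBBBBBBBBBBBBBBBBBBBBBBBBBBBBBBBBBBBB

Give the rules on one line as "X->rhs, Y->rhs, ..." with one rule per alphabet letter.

  step 4 ⇒ step 5: BBBBBBBBBBAABAABBBBBBBBBBBBBBBBBBBBBBBBBBBBBBCCBBBCCBBBBBBBBBBBBBBBBBBBBBBBBBBBBBBBBBBBBBBBBBBBBBBBBBBBBBBBBBBBBBBBBBBBBBBBBBBBBBBBBB ⇒ BBB·BBB·BBB·BBB·BBB·BBB·BBB·BBB·BBB·BBB·C·C·BBB·C·C·BBB·BBB·BBB·BBB·BBB·BBB·BBB·BBB·BBB·BBB·BBB·BBB·BBB·BBB·BBB·BBB·BBB·BBB·BBB·BBB·BBB·BBB·BBB·BBB·BBB·BBB·BBB·BBB·BBB·BBB·BAA·BAA·BBB·BBB·BBB·BAA·BAA·BBB·BBB·BBB·BBB·BBB·BBB·BBB·BBB·BBB·BBB·BBB·BBB·BBB·BBB·BBB·BBB·BBB·BBB·BBB·BBB·BBB·BBB·BBB·BBB·BBB·BBB·BBB·BBB·BBB·BBB·BBB·BBB·BBB·BBB·BBB·BBB·BBB·BBB·BBB·BBB·BBB·BBB·BBB·BBB·BBB·BBB·BBB·BBB·BBB·BBB·BBB·BBB·BBB·BBB·BBB·BBB·BBB·BBB·BBB·BBB·BBB·BBB·BBB·BBB·BBB·BBB·BBB·BBB·BBB·BBB·BBB·BBB·BBB·BBB·BBB·BBB·BBB·BBB·BBB·BBB·BBB
    A ↦ C
    B ↦ BBB
    C ↦ BAA

A->C, B->BBB, C->BAA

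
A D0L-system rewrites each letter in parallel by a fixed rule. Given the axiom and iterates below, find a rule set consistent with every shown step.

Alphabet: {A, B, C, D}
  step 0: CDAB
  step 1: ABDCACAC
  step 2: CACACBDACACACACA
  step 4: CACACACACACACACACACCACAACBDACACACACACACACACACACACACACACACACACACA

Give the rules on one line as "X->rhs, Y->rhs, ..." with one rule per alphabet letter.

  step 1 ⇒ step 2: ABDCACAC ⇒ CAC·AC·BD·A·CAC·A·CAC·A
    A ↦ CAC
    B ↦ AC
    C ↦ A
    D ↦ BD

A->CAC, B->AC, C->A, D->BD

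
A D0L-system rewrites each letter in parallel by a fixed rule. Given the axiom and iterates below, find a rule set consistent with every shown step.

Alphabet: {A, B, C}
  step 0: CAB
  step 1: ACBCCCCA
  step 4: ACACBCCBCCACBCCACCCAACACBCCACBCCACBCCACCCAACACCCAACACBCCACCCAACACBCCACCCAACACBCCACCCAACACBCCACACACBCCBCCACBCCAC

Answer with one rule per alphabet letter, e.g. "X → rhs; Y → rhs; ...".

A->BCC, B->CCA, C->AC

  step 0 ⇒ step 1: CAB ⇒ AC·BCC·CCA
    A ↦ BCC
    B ↦ CCA
    C ↦ AC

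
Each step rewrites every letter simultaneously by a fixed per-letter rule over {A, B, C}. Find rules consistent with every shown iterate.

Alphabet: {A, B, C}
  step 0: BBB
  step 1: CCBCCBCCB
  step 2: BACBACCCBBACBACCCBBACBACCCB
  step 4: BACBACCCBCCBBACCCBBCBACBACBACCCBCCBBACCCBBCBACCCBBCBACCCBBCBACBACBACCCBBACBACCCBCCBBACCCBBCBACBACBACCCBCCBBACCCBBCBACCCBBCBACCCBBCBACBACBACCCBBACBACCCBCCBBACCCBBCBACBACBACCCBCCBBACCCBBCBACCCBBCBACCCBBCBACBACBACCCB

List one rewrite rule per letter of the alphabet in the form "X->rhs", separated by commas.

A->BC, B->CCB, C->BAC

  step 1 ⇒ step 2: CCBCCBCCB ⇒ BAC·BAC·CCB·BAC·BAC·CCB·BAC·BAC·CCB
    B ↦ CCB
    C ↦ BAC
    A ↦ BC  (constrained at step 2)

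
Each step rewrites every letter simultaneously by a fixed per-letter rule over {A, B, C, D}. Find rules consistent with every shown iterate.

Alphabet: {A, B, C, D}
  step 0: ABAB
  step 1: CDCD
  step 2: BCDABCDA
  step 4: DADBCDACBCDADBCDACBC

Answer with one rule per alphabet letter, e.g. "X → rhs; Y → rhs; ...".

A->C, B->D, C->BC, D->DA

  step 1 ⇒ step 2: CDCD ⇒ BC·DA·BC·DA
    C ↦ BC
    D ↦ DA
  step 0 ⇒ step 1: ABAB ⇒ C·D·C·D
    A ↦ C
  step 0 ⇒ step 1: ABAB ⇒ C·D·C·D
    B ↦ D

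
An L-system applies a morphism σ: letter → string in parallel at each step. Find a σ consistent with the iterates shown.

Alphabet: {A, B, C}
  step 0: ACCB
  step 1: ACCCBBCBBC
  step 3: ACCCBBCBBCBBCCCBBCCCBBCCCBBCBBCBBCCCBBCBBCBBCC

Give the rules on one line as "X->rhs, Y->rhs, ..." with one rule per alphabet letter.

  step 0 ⇒ step 1: ACCB ⇒ ACC·CBB·CBB·C
    A ↦ ACC
    B ↦ C
    C ↦ CBB

A->ACC, B->C, C->CBB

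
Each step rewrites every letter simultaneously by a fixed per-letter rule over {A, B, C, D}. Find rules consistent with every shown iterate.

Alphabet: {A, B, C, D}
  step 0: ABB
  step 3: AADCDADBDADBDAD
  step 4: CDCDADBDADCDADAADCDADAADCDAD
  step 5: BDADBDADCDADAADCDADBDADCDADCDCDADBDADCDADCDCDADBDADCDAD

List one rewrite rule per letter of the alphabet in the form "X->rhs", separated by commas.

  step 4 ⇒ step 5: CDCDADBDADCDADAADCDADAADCDAD ⇒ BD·AD·BD·AD·CD·AD·A·AD·CD·AD·BD·AD·CD·AD·CD·CD·AD·BD·AD·CD·AD·CD·CD·AD·BD·AD·CD·AD
    A ↦ CD
    B ↦ A
    C ↦ BD
    D ↦ AD

A->CD, B->A, C->BD, D->AD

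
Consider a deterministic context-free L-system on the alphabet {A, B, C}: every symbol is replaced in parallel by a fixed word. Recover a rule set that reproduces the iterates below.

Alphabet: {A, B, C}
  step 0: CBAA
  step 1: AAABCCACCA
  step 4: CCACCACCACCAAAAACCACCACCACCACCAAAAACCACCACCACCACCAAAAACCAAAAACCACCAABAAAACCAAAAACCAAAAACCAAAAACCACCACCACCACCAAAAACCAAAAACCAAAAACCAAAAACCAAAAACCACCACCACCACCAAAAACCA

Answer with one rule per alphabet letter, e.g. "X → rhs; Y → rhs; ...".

  step 0 ⇒ step 1: CBAA ⇒ AA·AB·CCA·CCA
    A ↦ CCA
    B ↦ AB
    C ↦ AA

A->CCA, B->AB, C->AA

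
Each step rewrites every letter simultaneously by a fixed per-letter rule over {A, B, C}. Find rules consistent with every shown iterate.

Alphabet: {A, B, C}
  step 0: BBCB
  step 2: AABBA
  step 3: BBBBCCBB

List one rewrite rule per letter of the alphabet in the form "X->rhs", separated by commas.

  step 2 ⇒ step 3: AABBA ⇒ BB·BB·C·C·BB
    A ↦ BB
    B ↦ C
    C ↦ A  (constrained at step 0)

A->BB, B->C, C->A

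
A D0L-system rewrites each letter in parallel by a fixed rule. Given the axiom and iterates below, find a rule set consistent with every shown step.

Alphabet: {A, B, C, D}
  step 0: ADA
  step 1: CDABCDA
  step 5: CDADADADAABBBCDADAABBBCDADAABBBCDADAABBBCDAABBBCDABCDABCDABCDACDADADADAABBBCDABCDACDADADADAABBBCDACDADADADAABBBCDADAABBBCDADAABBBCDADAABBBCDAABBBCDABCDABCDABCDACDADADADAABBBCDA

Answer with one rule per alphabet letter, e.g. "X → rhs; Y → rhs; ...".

  step 0 ⇒ step 1: ADA ⇒ CDA·B·CDA
    A ↦ CDA
    D ↦ B
    B ↦ DA  (constrained at step 1)
    C ↦ ABB  (constrained at step 1)

A->CDA, B->DA, C->ABB, D->B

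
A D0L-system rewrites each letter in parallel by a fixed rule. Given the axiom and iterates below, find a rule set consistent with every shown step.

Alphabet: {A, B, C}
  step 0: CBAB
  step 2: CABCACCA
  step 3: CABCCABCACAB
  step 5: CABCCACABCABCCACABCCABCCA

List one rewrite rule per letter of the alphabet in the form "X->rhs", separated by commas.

A->B, B->C, C->CA

  step 2 ⇒ step 3: CABCACCA ⇒ CA·B·C·CA·B·CA·CA·B
    A ↦ B
    B ↦ C
    C ↦ CA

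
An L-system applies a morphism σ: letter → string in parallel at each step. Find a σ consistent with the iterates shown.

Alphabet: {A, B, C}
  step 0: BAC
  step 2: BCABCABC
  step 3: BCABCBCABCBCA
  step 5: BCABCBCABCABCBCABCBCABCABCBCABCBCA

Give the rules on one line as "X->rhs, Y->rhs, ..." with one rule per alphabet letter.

A->BC, B->BC, C->A

  step 2 ⇒ step 3: BCABCABC ⇒ BC·A·BC·BC·A·BC·BC·A
    A ↦ BC
    B ↦ BC
    C ↦ A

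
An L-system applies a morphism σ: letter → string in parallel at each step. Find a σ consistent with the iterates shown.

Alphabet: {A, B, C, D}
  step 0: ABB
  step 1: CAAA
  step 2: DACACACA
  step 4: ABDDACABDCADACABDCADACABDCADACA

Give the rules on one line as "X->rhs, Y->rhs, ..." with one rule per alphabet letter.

A->CA, B->A, C->DA, D->BD

  step 1 ⇒ step 2: CAAA ⇒ DA·CA·CA·CA
    A ↦ CA
    C ↦ DA
  step 0 ⇒ step 1: ABB ⇒ CA·A·A
    B ↦ A
    D ↦ BD  (constrained at step 2)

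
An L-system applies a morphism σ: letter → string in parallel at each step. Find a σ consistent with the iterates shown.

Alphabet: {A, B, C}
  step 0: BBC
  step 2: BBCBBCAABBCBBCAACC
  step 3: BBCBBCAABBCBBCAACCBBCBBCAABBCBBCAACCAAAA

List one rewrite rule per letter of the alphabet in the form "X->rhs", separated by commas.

  step 2 ⇒ step 3: BBCBBCAABBCBBCAACC ⇒ BBC·BBC·AA·BBC·BBC·AA·C·C·BBC·BBC·AA·BBC·BBC·AA·C·C·AA·AA
    A ↦ C
    B ↦ BBC
    C ↦ AA

A->C, B->BBC, C->AA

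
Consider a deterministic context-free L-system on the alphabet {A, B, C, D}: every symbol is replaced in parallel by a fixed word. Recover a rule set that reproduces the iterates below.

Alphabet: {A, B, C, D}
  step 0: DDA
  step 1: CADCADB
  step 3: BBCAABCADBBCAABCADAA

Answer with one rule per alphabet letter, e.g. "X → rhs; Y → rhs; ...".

  step 0 ⇒ step 1: DDA ⇒ CAD·CAD·B
    A ↦ B
    D ↦ CAD
    B ↦ C  (constrained at step 1)
    C ↦ AA  (constrained at step 1)

A->B, B->C, C->AA, D->CAD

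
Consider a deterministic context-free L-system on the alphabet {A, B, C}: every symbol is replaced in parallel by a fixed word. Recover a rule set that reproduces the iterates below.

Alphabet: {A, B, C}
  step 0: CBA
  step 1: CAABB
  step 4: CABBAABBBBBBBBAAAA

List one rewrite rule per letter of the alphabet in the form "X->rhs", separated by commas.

  step 0 ⇒ step 1: CBA ⇒ CA·A·BB
    A ↦ BB
    B ↦ A
    C ↦ CA

A->BB, B->A, C->CA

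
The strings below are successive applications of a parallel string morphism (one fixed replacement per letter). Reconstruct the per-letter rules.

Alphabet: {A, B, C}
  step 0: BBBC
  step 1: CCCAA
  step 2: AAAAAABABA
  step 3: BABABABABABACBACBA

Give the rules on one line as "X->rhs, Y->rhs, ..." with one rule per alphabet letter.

  step 2 ⇒ step 3: AAAAAABABA ⇒ BA·BA·BA·BA·BA·BA·C·BA·C·BA
    A ↦ BA
    B ↦ C
  step 0 ⇒ step 1: BBBC ⇒ C·C·C·AA
    C ↦ AA

A->BA, B->C, C->AA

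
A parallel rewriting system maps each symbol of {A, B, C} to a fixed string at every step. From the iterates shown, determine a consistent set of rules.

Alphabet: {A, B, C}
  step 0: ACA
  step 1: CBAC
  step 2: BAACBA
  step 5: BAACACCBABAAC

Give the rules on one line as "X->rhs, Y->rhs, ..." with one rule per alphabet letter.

A->C, B->A, C->BA

  step 1 ⇒ step 2: CBAC ⇒ BA·A·C·BA
    A ↦ C
    B ↦ A
    C ↦ BA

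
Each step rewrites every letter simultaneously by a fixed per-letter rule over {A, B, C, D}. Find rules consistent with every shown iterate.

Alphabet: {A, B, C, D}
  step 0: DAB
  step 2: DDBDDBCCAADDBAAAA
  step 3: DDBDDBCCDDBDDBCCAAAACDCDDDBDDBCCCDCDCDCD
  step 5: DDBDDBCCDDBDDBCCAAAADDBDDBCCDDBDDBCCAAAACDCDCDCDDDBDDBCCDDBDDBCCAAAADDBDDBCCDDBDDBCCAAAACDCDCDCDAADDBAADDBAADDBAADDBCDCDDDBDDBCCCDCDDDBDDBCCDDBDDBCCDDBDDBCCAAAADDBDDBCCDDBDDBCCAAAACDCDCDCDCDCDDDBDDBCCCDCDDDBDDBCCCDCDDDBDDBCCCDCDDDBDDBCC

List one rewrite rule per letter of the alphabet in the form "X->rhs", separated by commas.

  step 2 ⇒ step 3: DDBDDBCCAADDBAAAA ⇒ DDB·DDB·CC·DDB·DDB·CC·AA·AA·CD·CD·DDB·DDB·CC·CD·CD·CD·CD
    A ↦ CD
    B ↦ CC
    C ↦ AA
    D ↦ DDB

A->CD, B->CC, C->AA, D->DDB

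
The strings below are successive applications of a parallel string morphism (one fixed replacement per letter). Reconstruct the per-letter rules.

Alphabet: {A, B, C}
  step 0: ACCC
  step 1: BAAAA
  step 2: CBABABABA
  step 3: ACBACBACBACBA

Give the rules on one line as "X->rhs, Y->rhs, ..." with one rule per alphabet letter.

A->BA, B->C, C->A

  step 2 ⇒ step 3: CBABABABA ⇒ A·C·BA·C·BA·C·BA·C·BA
    A ↦ BA
    B ↦ C
    C ↦ A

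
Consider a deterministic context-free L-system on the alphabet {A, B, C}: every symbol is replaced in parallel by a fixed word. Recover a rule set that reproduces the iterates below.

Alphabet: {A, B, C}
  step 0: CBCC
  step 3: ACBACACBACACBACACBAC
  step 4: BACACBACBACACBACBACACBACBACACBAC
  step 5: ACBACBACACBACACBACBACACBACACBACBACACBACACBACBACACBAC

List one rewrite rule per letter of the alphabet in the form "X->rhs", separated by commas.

  step 4 ⇒ step 5: BACACBACBACACBACBACACBACBACACBAC ⇒ AC·B·AC·B·AC·AC·B·AC·AC·B·AC·B·AC·AC·B·AC·AC·B·AC·B·AC·AC·B·AC·AC·B·AC·B·AC·AC·B·AC
    A ↦ B
    B ↦ AC
    C ↦ AC

A->B, B->AC, C->AC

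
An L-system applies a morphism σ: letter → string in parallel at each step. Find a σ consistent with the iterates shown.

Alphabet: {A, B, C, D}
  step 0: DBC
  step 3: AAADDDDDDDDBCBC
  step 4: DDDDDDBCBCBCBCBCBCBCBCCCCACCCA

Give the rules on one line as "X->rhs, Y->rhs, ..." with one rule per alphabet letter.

  step 3 ⇒ step 4: AAADDDDDDDDBCBC ⇒ DD·DD·DD·BC·BC·BC·BC·BC·BC·BC·BC·CCC·A·CCC·A
    A ↦ DD
    B ↦ CCC
    C ↦ A
    D ↦ BC

A->DD, B->CCC, C->A, D->BC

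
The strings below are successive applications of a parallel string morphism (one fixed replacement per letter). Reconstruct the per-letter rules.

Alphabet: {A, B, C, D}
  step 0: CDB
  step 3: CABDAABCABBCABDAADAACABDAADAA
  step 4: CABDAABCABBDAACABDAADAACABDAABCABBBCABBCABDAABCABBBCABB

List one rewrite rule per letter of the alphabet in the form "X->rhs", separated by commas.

  step 3 ⇒ step 4: CABDAABCABBCABDAADAACABDAADAA ⇒ CA·B·DAA·BCA·B·B·DAA·CA·B·DAA·DAA·CA·B·DAA·BCA·B·B·BCA·B·B·CA·B·DAA·BCA·B·B·BCA·B·B
    A ↦ B
    B ↦ DAA
    C ↦ CA
    D ↦ BCA

A->B, B->DAA, C->CA, D->BCA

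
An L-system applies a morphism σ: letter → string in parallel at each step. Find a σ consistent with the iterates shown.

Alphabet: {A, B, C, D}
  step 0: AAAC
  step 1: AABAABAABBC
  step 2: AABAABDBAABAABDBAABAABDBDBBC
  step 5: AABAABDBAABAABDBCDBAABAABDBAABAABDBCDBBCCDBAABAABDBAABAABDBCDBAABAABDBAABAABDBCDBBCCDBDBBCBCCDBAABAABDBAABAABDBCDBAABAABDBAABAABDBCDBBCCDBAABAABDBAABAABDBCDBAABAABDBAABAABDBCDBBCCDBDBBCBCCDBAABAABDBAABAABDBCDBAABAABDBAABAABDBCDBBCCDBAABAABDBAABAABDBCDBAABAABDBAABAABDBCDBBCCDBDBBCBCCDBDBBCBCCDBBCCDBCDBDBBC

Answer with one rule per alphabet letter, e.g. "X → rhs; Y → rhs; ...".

  step 1 ⇒ step 2: AABAABAABBC ⇒ AAB·AAB·DB·AAB·AAB·DB·AAB·AAB·DB·DB·BC
    A ↦ AAB
    B ↦ DB
    C ↦ BC
    D ↦ C  (constrained at step 2)

A->AAB, B->DB, C->BC, D->C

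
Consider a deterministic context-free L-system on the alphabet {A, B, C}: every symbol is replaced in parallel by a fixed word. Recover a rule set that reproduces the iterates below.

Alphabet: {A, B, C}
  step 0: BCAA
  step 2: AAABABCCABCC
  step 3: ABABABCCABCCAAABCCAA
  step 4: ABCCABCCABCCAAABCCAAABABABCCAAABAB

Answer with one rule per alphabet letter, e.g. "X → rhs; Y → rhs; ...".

  step 3 ⇒ step 4: ABABABCCABCCAAABCCAA ⇒ AB·CC·AB·CC·AB·CC·A·A·AB·CC·A·A·AB·AB·AB·CC·A·A·AB·AB
    A ↦ AB
    B ↦ CC
    C ↦ A

A->AB, B->CC, C->A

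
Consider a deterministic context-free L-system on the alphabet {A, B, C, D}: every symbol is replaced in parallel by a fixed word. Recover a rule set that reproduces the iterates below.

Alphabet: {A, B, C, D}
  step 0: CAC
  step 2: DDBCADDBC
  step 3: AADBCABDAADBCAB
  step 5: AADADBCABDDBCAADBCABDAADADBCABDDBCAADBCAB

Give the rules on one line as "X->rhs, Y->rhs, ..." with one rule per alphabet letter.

  step 2 ⇒ step 3: DDBCADDBC ⇒ A·A·DBC·AB·D·A·A·DBC·AB
    A ↦ D
    B ↦ DBC
    C ↦ AB
    D ↦ A

A->D, B->DBC, C->AB, D->A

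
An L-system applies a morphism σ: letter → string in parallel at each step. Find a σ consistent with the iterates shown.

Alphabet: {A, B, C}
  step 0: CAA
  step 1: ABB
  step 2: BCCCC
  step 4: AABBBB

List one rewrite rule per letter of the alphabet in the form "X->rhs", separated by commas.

  step 1 ⇒ step 2: ABB ⇒ B·CC·CC
    A ↦ B
    B ↦ CC
  step 0 ⇒ step 1: CAA ⇒ A·B·B
    C ↦ A

A->B, B->CC, C->A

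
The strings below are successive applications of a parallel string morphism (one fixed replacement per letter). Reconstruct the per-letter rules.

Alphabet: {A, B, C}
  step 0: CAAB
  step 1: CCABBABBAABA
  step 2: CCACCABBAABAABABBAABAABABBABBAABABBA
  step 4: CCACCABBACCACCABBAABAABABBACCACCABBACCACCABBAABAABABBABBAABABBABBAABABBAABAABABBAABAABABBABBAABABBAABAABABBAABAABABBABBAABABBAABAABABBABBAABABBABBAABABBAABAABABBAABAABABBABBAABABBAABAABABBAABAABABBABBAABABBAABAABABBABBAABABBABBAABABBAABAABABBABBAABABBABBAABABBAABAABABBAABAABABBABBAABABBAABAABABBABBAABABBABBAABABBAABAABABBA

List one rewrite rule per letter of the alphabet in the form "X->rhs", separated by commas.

  step 1 ⇒ step 2: CCABBABBAABA ⇒ CCA·CCA·BBA·ABA·ABA·BBA·ABA·ABA·BBA·BBA·ABA·BBA
    A ↦ BBA
    B ↦ ABA
    C ↦ CCA

A->BBA, B->ABA, C->CCA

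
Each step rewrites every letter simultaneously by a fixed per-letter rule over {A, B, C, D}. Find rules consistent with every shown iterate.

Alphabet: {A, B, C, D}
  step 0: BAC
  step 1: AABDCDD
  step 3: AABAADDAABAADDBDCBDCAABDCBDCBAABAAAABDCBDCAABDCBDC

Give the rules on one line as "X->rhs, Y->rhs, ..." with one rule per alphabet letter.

  step 0 ⇒ step 1: BAC ⇒ AA·BDC·DD
    A ↦ BDC
    B ↦ AA
    C ↦ DD
    D ↦ BAA  (constrained at step 1)

A->BDC, B->AA, C->DD, D->BAA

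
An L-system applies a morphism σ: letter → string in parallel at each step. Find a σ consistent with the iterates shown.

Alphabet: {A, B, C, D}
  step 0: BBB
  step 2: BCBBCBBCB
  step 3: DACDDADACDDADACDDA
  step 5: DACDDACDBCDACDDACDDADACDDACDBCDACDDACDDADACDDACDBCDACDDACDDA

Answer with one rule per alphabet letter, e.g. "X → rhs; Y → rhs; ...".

  step 2 ⇒ step 3: BCBBCBBCB ⇒ DA·CD·DA·DA·CD·DA·DA·CD·DA
    B ↦ DA
    C ↦ CD
    A ↦ B  (constrained at step 3)
    D ↦ BC  (constrained at step 3)

A->B, B->DA, C->CD, D->BC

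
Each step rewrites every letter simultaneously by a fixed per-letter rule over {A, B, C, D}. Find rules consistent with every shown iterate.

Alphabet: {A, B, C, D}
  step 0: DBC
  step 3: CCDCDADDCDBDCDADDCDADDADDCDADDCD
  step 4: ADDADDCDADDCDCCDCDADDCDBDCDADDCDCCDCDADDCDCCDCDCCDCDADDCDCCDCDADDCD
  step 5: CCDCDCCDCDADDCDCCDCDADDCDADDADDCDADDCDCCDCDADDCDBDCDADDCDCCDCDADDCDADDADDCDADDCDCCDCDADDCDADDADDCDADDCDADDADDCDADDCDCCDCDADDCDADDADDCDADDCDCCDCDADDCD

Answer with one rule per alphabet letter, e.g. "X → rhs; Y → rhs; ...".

  step 4 ⇒ step 5: ADDADDCDADDCDCCDCDADDCDBDCDADDCDCCDCDADDCDCCDCDCCDCDADDCDCCDCDADDCD ⇒ C·CD·CD·C·CD·CD·ADD·CD·C·CD·CD·ADD·CD·ADD·ADD·CD·ADD·CD·C·CD·CD·ADD·CD·BD·CD·ADD·CD·C·CD·CD·ADD·CD·ADD·ADD·CD·ADD·CD·C·CD·CD·ADD·CD·ADD·ADD·CD·ADD·CD·ADD·ADD·CD·ADD·CD·C·CD·CD·ADD·CD·ADD·ADD·CD·ADD·CD·C·CD·CD·ADD·CD
    A ↦ C
    B ↦ BD
    C ↦ ADD
    D ↦ CD

A->C, B->BD, C->ADD, D->CD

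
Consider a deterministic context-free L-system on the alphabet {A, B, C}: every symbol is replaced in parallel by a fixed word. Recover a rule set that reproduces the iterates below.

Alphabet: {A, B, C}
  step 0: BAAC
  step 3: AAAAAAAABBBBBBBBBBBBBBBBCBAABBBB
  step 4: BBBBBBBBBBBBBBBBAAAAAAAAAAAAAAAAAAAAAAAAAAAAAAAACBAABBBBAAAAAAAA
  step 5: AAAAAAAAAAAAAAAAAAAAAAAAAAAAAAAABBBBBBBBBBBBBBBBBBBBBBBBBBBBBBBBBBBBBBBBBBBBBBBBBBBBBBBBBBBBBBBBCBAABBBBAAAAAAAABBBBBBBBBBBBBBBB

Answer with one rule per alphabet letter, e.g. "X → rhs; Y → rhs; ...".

A->BB, B->AA, C->CB

  step 4 ⇒ step 5: BBBBBBBBBBBBBBBBAAAAAAAAAAAAAAAAAAAAAAAAAAAAAAAACBAABBBBAAAAAAAA ⇒ AA·AA·AA·AA·AA·AA·AA·AA·AA·AA·AA·AA·AA·AA·AA·AA·BB·BB·BB·BB·BB·BB·BB·BB·BB·BB·BB·BB·BB·BB·BB·BB·BB·BB·BB·BB·BB·BB·BB·BB·BB·BB·BB·BB·BB·BB·BB·BB·CB·AA·BB·BB·AA·AA·AA·AA·BB·BB·BB·BB·BB·BB·BB·BB
    A ↦ BB
    B ↦ AA
    C ↦ CB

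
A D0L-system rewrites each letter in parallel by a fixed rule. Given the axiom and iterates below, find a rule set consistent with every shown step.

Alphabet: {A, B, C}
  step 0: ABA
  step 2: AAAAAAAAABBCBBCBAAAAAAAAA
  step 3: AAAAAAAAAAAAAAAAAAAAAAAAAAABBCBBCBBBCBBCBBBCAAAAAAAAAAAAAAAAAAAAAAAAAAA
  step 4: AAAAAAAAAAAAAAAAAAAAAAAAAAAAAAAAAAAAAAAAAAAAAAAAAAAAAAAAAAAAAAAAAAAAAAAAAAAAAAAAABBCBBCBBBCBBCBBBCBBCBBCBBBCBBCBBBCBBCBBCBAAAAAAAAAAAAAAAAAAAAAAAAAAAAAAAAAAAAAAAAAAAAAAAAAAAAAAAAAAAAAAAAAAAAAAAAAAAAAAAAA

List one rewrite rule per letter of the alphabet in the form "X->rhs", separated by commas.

  step 3 ⇒ step 4: AAAAAAAAAAAAAAAAAAAAAAAAAAABBCBBCBBBCBBCBBBCAAAAAAAAAAAAAAAAAAAAAAAAAAA ⇒ AAA·AAA·AAA·AAA·AAA·AAA·AAA·AAA·AAA·AAA·AAA·AAA·AAA·AAA·AAA·AAA·AAA·AAA·AAA·AAA·AAA·AAA·AAA·AAA·AAA·AAA·AAA·BBC·BBC·B·BBC·BBC·B·BBC·BBC·BBC·B·BBC·BBC·B·BBC·BBC·BBC·B·AAA·AAA·AAA·AAA·AAA·AAA·AAA·AAA·AAA·AAA·AAA·AAA·AAA·AAA·AAA·AAA·AAA·AAA·AAA·AAA·AAA·AAA·AAA·AAA·AAA·AAA·AAA
    A ↦ AAA
    B ↦ BBC
    C ↦ B

A->AAA, B->BBC, C->B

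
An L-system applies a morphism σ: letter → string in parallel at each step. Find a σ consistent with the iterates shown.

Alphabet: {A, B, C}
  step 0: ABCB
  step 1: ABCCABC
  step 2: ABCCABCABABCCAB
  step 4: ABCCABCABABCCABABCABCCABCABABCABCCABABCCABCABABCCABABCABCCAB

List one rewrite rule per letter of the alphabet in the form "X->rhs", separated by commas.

  step 1 ⇒ step 2: ABCCABC ⇒ AB·C·CAB·CAB·AB·C·CAB
    A ↦ AB
    B ↦ C
    C ↦ CAB

A->AB, B->C, C->CAB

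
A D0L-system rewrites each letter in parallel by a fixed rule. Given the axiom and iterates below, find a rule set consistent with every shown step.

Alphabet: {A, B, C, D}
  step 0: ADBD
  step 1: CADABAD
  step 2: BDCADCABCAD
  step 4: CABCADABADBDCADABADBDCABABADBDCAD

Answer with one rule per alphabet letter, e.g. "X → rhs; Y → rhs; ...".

A->C, B->AB, C->BD, D->AD

  step 1 ⇒ step 2: CADABAD ⇒ BD·C·AD·C·AB·C·AD
    A ↦ C
    B ↦ AB
    C ↦ BD
    D ↦ AD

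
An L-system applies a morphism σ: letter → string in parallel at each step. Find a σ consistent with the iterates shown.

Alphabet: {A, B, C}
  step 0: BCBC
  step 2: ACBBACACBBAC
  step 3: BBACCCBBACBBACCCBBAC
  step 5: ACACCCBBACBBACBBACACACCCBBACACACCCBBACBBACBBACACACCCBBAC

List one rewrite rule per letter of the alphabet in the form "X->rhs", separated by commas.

  step 2 ⇒ step 3: ACBBACACBBAC ⇒ BB·AC·C·C·BB·AC·BB·AC·C·C·BB·AC
    A ↦ BB
    B ↦ C
    C ↦ AC

A->BB, B->C, C->AC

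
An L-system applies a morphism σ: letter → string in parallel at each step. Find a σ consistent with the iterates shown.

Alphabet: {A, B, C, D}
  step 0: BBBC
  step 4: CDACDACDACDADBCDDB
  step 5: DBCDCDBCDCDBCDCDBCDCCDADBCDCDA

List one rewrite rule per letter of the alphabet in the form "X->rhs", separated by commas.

A->C, B->A, C->DB, D->CD

  step 4 ⇒ step 5: CDACDACDACDADBCDDB ⇒ DB·CD·C·DB·CD·C·DB·CD·C·DB·CD·C·CD·A·DB·CD·CD·A
    A ↦ C
    B ↦ A
    C ↦ DB
    D ↦ CD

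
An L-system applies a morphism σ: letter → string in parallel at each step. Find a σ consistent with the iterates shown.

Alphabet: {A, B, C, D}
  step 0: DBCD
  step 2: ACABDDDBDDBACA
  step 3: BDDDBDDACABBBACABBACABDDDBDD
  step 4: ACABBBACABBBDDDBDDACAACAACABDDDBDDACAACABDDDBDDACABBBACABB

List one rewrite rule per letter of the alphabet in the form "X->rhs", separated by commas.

A->BDD, B->ACA, C->D, D->B

  step 3 ⇒ step 4: BDDDBDDACABBBACABBACABDDDBDD ⇒ ACA·B·B·B·ACA·B·B·BDD·D·BDD·ACA·ACA·ACA·BDD·D·BDD·ACA·ACA·BDD·D·BDD·ACA·B·B·B·ACA·B·B
    A ↦ BDD
    B ↦ ACA
    C ↦ D
    D ↦ B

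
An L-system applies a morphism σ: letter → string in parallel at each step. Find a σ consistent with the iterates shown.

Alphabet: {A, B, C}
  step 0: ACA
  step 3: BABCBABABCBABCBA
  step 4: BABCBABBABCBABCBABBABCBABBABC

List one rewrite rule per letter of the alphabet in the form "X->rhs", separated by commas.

  step 3 ⇒ step 4: BABCBABABCBABCBA ⇒ BA·BC·BA·B·BA·BC·BA·BC·BA·B·BA·BC·BA·B·BA·BC
    A ↦ BC
    B ↦ BA
    C ↦ B

A->BC, B->BA, C->B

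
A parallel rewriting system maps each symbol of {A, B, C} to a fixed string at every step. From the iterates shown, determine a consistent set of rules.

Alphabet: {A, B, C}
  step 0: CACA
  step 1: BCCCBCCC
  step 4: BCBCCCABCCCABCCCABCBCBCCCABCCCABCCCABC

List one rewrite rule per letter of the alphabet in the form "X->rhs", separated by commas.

  step 0 ⇒ step 1: CACA ⇒ BC·CC·BC·CC
    A ↦ CC
    C ↦ BC
    B ↦ A  (constrained at step 1)

A->CC, B->A, C->BC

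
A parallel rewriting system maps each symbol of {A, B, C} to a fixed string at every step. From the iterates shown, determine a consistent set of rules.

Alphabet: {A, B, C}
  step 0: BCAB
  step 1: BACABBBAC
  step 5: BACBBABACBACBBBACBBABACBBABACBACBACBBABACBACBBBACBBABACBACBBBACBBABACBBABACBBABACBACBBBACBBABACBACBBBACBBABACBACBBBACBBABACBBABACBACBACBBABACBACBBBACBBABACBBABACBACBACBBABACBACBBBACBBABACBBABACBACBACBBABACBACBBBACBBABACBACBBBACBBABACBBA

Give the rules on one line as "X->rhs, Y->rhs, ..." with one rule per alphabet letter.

A->BB, B->BAC, C->A

  step 0 ⇒ step 1: BCAB ⇒ BAC·A·BB·BAC
    A ↦ BB
    B ↦ BAC
    C ↦ A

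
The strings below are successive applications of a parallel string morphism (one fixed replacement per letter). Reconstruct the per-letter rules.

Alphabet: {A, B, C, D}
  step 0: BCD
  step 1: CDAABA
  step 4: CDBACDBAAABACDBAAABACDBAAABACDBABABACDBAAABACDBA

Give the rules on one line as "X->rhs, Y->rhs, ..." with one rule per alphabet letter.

A->BA, B->CD, C->AA, D->BA

  step 0 ⇒ step 1: BCD ⇒ CD·AA·BA
    B ↦ CD
    C ↦ AA
    D ↦ BA
    A ↦ BA  (constrained at step 1)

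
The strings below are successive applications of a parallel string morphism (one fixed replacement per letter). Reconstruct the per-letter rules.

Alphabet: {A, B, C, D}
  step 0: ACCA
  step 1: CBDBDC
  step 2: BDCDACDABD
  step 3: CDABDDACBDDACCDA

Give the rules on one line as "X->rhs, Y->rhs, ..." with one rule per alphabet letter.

A->C, B->C, C->BD, D->DA

  step 2 ⇒ step 3: BDCDACDABD ⇒ C·DA·BD·DA·C·BD·DA·C·C·DA
    A ↦ C
    B ↦ C
    C ↦ BD
    D ↦ DA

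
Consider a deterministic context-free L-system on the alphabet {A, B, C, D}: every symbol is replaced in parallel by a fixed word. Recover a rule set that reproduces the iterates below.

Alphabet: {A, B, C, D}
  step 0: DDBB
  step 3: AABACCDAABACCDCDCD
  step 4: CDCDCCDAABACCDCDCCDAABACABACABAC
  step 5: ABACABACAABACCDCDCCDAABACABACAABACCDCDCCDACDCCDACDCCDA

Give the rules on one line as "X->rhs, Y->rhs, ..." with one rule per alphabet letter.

  step 4 ⇒ step 5: CDCDCCDAABACCDCDCCDAABACABACABAC ⇒ A·BAC·A·BAC·A·A·BAC·CD·CD·C·CD·A·A·BAC·A·BAC·A·A·BAC·CD·CD·C·CD·A·CD·C·CD·A·CD·C·CD·A
    A ↦ CD
    B ↦ C
    C ↦ A
    D ↦ BAC

A->CD, B->C, C->A, D->BAC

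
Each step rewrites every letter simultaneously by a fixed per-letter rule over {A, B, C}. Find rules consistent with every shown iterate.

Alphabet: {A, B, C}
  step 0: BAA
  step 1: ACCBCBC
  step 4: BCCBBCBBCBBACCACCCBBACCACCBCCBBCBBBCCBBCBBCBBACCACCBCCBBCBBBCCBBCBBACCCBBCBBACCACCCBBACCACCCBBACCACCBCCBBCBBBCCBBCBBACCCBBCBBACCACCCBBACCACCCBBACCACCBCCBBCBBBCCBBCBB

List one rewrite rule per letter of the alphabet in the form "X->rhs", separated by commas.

A->BC, B->ACC, C->CBB

  step 0 ⇒ step 1: BAA ⇒ ACC·BC·BC
    A ↦ BC
    B ↦ ACC
    C ↦ CBB  (constrained at step 1)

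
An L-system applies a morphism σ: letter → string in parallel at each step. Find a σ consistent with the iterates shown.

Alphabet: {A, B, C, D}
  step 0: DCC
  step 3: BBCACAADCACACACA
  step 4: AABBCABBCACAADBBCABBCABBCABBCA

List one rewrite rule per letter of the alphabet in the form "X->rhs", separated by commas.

  step 3 ⇒ step 4: BBCACAADCACACACA ⇒ A·A·BB·CA·BB·CA·CA·AD·BB·CA·BB·CA·BB·CA·BB·CA
    A ↦ CA
    B ↦ A
    C ↦ BB
    D ↦ AD

A->CA, B->A, C->BB, D->AD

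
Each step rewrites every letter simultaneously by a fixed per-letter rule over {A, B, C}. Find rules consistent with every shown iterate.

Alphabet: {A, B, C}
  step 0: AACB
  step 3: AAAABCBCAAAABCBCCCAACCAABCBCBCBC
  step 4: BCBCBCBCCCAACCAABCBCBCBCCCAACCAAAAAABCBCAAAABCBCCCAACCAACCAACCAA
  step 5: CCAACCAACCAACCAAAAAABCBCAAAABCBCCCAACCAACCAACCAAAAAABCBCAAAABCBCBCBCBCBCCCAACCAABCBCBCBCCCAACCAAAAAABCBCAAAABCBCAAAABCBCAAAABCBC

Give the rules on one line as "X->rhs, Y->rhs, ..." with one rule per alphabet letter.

  step 4 ⇒ step 5: BCBCBCBCCCAACCAABCBCBCBCCCAACCAAAAAABCBCAAAABCBCCCAACCAACCAACCAA ⇒ CC·AA·CC·AA·CC·AA·CC·AA·AA·AA·BC·BC·AA·AA·BC·BC·CC·AA·CC·AA·CC·AA·CC·AA·AA·AA·BC·BC·AA·AA·BC·BC·BC·BC·BC·BC·CC·AA·CC·AA·BC·BC·BC·BC·CC·AA·CC·AA·AA·AA·BC·BC·AA·AA·BC·BC·AA·AA·BC·BC·AA·AA·BC·BC
    A ↦ BC
    B ↦ CC
    C ↦ AA

A->BC, B->CC, C->AA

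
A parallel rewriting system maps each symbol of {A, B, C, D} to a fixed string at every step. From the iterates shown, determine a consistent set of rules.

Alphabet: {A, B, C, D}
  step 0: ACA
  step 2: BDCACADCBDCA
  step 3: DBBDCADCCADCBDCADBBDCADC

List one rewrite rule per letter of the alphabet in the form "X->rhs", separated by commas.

  step 2 ⇒ step 3: BDCACADCBDCA ⇒ DB·BD·CA·DC·CA·DC·BD·CA·DB·BD·CA·DC
    A ↦ DC
    B ↦ DB
    C ↦ CA
    D ↦ BD

A->DC, B->DB, C->CA, D->BD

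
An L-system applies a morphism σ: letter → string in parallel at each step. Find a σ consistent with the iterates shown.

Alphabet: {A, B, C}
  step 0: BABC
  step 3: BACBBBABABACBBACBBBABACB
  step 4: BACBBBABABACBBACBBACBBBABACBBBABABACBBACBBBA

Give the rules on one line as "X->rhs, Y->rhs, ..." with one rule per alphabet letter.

  step 3 ⇒ step 4: BACBBBABABACBBACBBBABACB ⇒ BA·CB·B·BA·BA·BA·CB·BA·CB·BA·CB·B·BA·BA·CB·B·BA·BA·BA·CB·BA·CB·B·BA
    A ↦ CB
    B ↦ BA
    C ↦ B

A->CB, B->BA, C->B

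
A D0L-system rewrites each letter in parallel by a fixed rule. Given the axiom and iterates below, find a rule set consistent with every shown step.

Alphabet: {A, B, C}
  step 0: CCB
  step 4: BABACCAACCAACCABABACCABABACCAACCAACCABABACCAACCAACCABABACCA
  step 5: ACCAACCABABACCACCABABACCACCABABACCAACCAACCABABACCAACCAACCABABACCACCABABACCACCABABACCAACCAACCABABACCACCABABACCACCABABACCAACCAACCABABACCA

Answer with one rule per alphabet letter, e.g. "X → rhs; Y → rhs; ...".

A->CCA, B->A, C->BA

  step 4 ⇒ step 5: BABACCAACCAACCABABACCABABACCAACCAACCABABACCAACCAACCABABACCA ⇒ A·CCA·A·CCA·BA·BA·CCA·CCA·BA·BA·CCA·CCA·BA·BA·CCA·A·CCA·A·CCA·BA·BA·CCA·A·CCA·A·CCA·BA·BA·CCA·CCA·BA·BA·CCA·CCA·BA·BA·CCA·A·CCA·A·CCA·BA·BA·CCA·CCA·BA·BA·CCA·CCA·BA·BA·CCA·A·CCA·A·CCA·BA·BA·CCA
    A ↦ CCA
    B ↦ A
    C ↦ BA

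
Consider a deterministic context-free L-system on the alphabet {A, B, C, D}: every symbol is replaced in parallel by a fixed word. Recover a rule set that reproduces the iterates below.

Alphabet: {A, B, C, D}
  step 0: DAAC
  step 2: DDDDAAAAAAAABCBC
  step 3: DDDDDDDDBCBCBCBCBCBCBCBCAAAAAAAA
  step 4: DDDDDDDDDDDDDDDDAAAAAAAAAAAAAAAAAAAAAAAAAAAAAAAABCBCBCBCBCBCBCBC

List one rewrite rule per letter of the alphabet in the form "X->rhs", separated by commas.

A->BC, B->AA, C->AA, D->DD

  step 3 ⇒ step 4: DDDDDDDDBCBCBCBCBCBCBCBCAAAAAAAA ⇒ DD·DD·DD·DD·DD·DD·DD·DD·AA·AA·AA·AA·AA·AA·AA·AA·AA·AA·AA·AA·AA·AA·AA·AA·BC·BC·BC·BC·BC·BC·BC·BC
    A ↦ BC
    B ↦ AA
    C ↦ AA
    D ↦ DD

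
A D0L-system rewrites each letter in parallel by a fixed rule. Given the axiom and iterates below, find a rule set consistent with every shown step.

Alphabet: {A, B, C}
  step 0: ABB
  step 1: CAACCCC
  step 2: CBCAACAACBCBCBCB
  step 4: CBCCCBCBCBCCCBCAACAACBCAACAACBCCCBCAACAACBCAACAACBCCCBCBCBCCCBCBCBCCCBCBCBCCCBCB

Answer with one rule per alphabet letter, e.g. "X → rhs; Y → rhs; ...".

  step 1 ⇒ step 2: CAACCCC ⇒ CB·CAA·CAA·CB·CB·CB·CB
    A ↦ CAA
    C ↦ CB
  step 0 ⇒ step 1: ABB ⇒ CAA·CC·CC
    B ↦ CC

A->CAA, B->CC, C->CB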